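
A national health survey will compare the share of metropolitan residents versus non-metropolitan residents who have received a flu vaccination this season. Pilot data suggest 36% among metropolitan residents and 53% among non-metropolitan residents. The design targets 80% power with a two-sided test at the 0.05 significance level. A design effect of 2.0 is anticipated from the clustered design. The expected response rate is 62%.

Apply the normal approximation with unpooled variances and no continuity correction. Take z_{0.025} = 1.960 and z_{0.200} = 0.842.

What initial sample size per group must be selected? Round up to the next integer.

n = (z_{α/2} + z_β)² · [p₁(1−p₁) + p₂(1−p₂)] / (p₁ − p₂)²
  = (1.960 + 0.842)² · (0.36·0.64 + 0.53·0.47) / (-0.17)²
  = (2.802)² · (0.2304 + 0.2491) / 0.0289
  = 7.8512 · 0.4795 / 0.0289
  = 130.26
Design effect: 2.0 × 130.26 = 260.53.
Adjust for 62% response: 260.53 / 0.62 = 420.21.
Round up → n = 421 per group.

n = 421 per group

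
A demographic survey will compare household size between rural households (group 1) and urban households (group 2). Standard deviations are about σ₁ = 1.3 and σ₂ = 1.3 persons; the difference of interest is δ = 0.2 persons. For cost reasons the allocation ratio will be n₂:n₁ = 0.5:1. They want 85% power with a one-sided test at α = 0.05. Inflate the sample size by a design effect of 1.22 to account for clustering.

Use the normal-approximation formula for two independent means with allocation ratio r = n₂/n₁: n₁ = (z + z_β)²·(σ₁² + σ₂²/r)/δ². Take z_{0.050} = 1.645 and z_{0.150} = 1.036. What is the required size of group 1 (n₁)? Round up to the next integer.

n₁ = (z_α + z_β)² · (σ₁² + σ₂²/r) / δ²
   = (1.645 + 1.036)² · (1.3² + 1.3²/0.5) / 0.2²
   = 7.1878 · (1.69 + 3.38) / 0.04
   = 7.1878 · 5.07 / 0.04
   = 911.05
Design effect: 1.22 × 911.05 = 1111.48.
Round up → n₁ = 1112; n₂ = r·n₁ = 0.5 × 1112 = 556.

n₁ = 1112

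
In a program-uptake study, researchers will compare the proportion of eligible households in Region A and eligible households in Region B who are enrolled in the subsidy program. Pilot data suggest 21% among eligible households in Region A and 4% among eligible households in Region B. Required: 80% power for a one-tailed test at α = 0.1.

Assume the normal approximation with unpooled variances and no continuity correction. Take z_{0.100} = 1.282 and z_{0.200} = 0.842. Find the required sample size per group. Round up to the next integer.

n = (z_α + z_β)² · [p₁(1−p₁) + p₂(1−p₂)] / (p₁ − p₂)²
  = (1.282 + 0.842)² · (0.21·0.79 + 0.04·0.96) / (0.17)²
  = (2.124)² · (0.1659 + 0.0384) / 0.0289
  = 4.5114 · 0.2043 / 0.0289
  = 31.89
Round up → n = 32 per group.

n = 32 per group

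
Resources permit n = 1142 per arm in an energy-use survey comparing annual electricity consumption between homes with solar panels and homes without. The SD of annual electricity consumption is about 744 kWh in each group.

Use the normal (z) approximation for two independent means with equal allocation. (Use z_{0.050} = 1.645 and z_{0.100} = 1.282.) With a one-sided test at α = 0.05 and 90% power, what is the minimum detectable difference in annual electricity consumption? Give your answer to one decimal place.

Minimum detectable difference ≈ 91.1 kWh

δ = (z_α + z_β) · √((σ₁²+σ₂²)/n)
  = (1.645 + 1.282) · √(1107072/1142)
  = 2.927 · √969.4151
  = 2.927 · 31.1354
  = 91.1334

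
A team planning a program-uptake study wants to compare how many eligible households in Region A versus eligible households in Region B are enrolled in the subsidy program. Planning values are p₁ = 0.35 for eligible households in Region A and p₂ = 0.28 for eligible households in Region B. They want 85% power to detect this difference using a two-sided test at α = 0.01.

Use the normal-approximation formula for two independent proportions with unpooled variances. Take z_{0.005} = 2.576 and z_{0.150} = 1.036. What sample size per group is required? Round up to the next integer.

n = (z_{α/2} + z_β)² · [p₁(1−p₁) + p₂(1−p₂)] / (p₁ − p₂)²
  = (2.576 + 1.036)² · (0.35·0.65 + 0.28·0.72) / (0.07)²
  = (3.612)² · (0.2275 + 0.2016) / 0.0049
  = 13.0465 · 0.4291 / 0.0049
  = 1142.50
Round up → n = 1143 per group.

n = 1143 per group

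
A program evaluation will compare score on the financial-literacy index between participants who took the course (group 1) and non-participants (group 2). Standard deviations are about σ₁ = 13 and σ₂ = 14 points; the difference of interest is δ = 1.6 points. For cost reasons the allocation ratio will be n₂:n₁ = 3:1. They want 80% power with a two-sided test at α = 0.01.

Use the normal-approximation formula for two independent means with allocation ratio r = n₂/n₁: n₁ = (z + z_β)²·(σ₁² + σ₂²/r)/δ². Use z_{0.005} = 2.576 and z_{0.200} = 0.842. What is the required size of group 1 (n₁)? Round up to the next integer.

n₁ = 1070

n₁ = (z_{α/2} + z_β)² · (σ₁² + σ₂²/r) / δ²
   = (2.576 + 0.842)² · (13² + 14²/3) / 1.6²
   = 11.6827 · (169 + 65.3333) / 2.56
   = 11.6827 · 234.3333 / 2.56
   = 1069.40
Round up → n₁ = 1070; n₂ = r·n₁ = 3 × 1070 = 3210.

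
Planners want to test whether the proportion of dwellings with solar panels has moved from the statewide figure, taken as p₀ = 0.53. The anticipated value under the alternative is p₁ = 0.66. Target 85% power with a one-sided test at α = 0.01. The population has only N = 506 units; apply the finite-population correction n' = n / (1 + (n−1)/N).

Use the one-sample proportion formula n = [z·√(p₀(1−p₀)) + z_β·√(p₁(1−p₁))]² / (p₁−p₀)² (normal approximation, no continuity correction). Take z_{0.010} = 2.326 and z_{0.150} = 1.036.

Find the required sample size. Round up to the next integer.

n = 123

n = [z_α·√(p₀q₀) + z_β·√(p₁q₁)]² / (p₁ − p₀)²
  = [2.326·√(0.53·0.47) + 1.036·√(0.66·0.34)]² / (0.13)²
  = [2.326·0.4991 + 1.036·0.4737]² / 0.0169
  = [1.6517]² / 0.0169
  = 161.42
Finite-population correction (N = 506): 161.42 / (1 + (161.42 − 1)/506) = 122.56.
Round up → n = 123.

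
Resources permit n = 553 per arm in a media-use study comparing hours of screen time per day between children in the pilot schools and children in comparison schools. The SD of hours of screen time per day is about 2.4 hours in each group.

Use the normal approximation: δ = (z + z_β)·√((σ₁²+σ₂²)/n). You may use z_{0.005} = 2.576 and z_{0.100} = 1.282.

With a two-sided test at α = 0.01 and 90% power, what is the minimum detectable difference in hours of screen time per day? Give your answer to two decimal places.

Minimum detectable difference ≈ 0.56 hours

δ = (z_{α/2} + z_β) · √((σ₁²+σ₂²)/n)
  = (2.576 + 1.282) · √(11.52/553)
  = 3.858 · √0.02083
  = 3.858 · 0.1443
  = 0.5568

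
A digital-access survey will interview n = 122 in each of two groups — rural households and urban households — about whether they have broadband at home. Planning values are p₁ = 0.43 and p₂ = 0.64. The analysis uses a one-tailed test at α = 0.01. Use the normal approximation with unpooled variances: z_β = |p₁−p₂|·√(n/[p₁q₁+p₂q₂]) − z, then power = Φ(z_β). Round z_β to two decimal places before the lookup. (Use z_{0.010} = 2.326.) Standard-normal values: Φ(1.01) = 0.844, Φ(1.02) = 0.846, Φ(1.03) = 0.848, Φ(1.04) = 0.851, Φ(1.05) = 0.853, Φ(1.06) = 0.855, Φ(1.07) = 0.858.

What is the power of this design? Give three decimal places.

Power ≈ 0.851

z_β = |p₁−p₂|·√(n/[p₁q₁+p₂q₂]) − z_α
    = 0.21 · √(122/0.4755) − 2.326
    = 0.21 · 16.0179 − 2.326
    = 3.3638 − 2.326 = 1.0378 → 1.04
Power = Φ(1.04) = 0.851.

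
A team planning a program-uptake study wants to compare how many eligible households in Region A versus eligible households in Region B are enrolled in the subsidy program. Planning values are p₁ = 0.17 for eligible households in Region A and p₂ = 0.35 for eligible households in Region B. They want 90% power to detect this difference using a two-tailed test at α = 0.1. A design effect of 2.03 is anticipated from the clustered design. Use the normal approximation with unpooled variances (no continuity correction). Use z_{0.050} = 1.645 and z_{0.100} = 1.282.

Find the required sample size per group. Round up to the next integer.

n = 198 per group

n = (z_{α/2} + z_β)² · [p₁(1−p₁) + p₂(1−p₂)] / (p₁ − p₂)²
  = (1.645 + 1.282)² · (0.17·0.83 + 0.35·0.65) / (-0.18)²
  = (2.927)² · (0.1411 + 0.2275) / 0.0324
  = 8.5673 · 0.3686 / 0.0324
  = 97.47
Design effect: 2.03 × 97.47 = 197.86.
Round up → n = 198 per group.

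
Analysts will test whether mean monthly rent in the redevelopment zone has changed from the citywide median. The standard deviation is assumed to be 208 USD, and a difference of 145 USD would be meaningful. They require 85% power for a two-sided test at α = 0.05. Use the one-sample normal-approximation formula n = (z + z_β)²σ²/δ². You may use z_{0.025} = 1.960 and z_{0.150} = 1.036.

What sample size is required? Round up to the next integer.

n = (z_{α/2} + z_β)² · σ² / δ²
  = (1.960 + 1.036)² · 208² / 145²
  = 8.9760 · 43264 / 21025
  = 18.47
Round up → n = 19.

n = 19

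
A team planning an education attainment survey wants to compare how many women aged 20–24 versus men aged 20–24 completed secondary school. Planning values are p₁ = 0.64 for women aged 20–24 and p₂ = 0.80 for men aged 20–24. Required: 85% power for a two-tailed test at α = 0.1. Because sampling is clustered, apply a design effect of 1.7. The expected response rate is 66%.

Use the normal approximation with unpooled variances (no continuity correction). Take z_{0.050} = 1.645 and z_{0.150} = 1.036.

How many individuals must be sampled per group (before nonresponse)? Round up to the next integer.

n = 283 per group

n = (z_{α/2} + z_β)² · [p₁(1−p₁) + p₂(1−p₂)] / (p₁ − p₂)²
  = (1.645 + 1.036)² · (0.64·0.36 + 0.80·0.20) / (-0.16)²
  = (2.681)² · (0.2304 + 0.1600) / 0.0256
  = 7.1878 · 0.3904 / 0.0256
  = 109.61
Design effect: 1.7 × 109.61 = 186.34.
Adjust for 66% response: 186.34 / 0.66 = 282.34.
Round up → n = 283 per group.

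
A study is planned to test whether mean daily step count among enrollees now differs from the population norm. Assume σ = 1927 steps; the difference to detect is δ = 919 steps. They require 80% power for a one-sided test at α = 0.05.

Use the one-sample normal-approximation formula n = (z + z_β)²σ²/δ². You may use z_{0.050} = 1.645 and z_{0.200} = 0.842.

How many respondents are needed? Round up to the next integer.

n = (z_α + z_β)² · σ² / δ²
  = (1.645 + 0.842)² · 1927² / 919²
  = 6.1852 · 3713329 / 844561
  = 27.19
Round up → n = 28.

n = 28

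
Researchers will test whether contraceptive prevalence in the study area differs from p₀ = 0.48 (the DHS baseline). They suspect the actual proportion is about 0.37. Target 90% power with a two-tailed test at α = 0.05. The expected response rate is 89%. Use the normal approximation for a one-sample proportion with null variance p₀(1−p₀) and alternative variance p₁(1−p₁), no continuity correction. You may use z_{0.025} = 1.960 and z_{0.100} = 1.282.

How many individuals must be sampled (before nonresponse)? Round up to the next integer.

n = [z_{α/2}·√(p₀q₀) + z_β·√(p₁q₁)]² / (p₁ − p₀)²
  = [1.960·√(0.48·0.52) + 1.282·√(0.37·0.63)]² / (-0.11)²
  = [1.960·0.4996 + 1.282·0.4828]² / 0.0121
  = [1.5982]² / 0.0121
  = 211.09
Adjust for 89% response: 211.09 / 0.89 = 237.18.
Round up → n = 238.

n = 238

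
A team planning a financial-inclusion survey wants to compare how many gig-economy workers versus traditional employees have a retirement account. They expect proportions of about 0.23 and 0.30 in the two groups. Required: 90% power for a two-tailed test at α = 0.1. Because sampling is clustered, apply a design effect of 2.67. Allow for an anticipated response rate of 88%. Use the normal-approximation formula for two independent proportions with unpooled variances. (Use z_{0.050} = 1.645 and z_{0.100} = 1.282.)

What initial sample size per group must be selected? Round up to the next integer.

n = 2054 per group

n = (z_{α/2} + z_β)² · [p₁(1−p₁) + p₂(1−p₂)] / (p₁ − p₂)²
  = (1.645 + 1.282)² · (0.23·0.77 + 0.30·0.70) / (-0.07)²
  = (2.927)² · (0.1771 + 0.2100) / 0.0049
  = 8.5673 · 0.3871 / 0.0049
  = 676.82
Design effect: 2.67 × 676.82 = 1807.11.
Adjust for 88% response: 1807.11 / 0.88 = 2053.53.
Round up → n = 2054 per group.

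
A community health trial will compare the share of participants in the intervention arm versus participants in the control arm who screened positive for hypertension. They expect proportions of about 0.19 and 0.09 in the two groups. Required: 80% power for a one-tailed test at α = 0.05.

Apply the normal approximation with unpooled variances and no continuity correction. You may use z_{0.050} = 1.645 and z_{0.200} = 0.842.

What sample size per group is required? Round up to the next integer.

n = (z_α + z_β)² · [p₁(1−p₁) + p₂(1−p₂)] / (p₁ − p₂)²
  = (1.645 + 0.842)² · (0.19·0.81 + 0.09·0.91) / (0.10)²
  = (2.487)² · (0.1539 + 0.0819) / 0.0100
  = 6.1852 · 0.2358 / 0.0100
  = 145.85
Round up → n = 146 per group.

n = 146 per group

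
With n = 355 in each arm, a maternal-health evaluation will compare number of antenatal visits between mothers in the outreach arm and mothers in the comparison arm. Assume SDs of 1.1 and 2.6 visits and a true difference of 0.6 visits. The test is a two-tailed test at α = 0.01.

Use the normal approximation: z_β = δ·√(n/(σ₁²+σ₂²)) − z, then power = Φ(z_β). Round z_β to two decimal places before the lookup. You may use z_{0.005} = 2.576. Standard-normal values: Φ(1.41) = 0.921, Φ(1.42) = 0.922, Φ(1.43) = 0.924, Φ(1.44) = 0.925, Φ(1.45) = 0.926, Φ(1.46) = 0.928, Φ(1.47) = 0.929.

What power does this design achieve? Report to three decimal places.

z_β = δ·√(n/(σ₁²+σ₂²)) − z_{α/2}
    = 0.6 · √(355/7.97) − 2.576
    = 0.6 · 6.67398 − 2.576
    = 4.0044 − 2.576 = 1.4284 → 1.43
Power = Φ(1.43) = 0.924.

Power ≈ 0.924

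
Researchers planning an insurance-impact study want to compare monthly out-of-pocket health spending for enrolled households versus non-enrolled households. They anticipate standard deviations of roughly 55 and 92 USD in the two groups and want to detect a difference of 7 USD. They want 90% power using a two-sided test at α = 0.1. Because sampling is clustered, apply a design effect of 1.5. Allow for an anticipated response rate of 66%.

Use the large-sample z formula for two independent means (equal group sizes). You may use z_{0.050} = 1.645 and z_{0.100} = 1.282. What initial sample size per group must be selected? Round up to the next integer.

n = (z_{α/2} + z_β)² · (σ₁² + σ₂²) / δ²
  = (1.645 + 1.282)² · (55² + 92² = 11489) / 7²
  = 8.5673 · 11489 / 49
  = 2008.78
Design effect: 1.5 × 2008.78 = 3013.16.
Adjust for 66% response: 3013.16 / 0.66 = 4565.40.
Round up → n = 4566 per group.

n = 4566 per group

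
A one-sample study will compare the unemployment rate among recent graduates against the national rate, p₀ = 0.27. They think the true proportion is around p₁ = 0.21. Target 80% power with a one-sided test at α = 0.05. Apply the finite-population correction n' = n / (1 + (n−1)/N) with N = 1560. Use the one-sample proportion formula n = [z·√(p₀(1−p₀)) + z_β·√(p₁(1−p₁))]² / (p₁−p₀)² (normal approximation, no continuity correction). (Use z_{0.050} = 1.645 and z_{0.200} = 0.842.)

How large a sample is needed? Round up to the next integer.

n = 266

n = [z_α·√(p₀q₀) + z_β·√(p₁q₁)]² / (p₁ − p₀)²
  = [1.645·√(0.27·0.73) + 0.842·√(0.21·0.79)]² / (-0.06)²
  = [1.645·0.4440 + 0.842·0.4073]² / 0.0036
  = [1.0733]² / 0.0036
  = 319.97
Finite-population correction (N = 1560): 319.97 / (1 + (319.97 − 1)/1560) = 265.65.
Round up → n = 266.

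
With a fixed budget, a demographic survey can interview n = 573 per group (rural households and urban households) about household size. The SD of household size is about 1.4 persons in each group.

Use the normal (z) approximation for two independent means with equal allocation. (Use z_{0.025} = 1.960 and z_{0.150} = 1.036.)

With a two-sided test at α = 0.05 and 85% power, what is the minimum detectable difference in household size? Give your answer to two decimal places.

δ = (z_{α/2} + z_β) · √((σ₁²+σ₂²)/n)
  = (1.960 + 1.036) · √(3.92/573)
  = 2.996 · √0.00684
  = 2.996 · 0.0827
  = 0.2478

Minimum detectable difference ≈ 0.25 persons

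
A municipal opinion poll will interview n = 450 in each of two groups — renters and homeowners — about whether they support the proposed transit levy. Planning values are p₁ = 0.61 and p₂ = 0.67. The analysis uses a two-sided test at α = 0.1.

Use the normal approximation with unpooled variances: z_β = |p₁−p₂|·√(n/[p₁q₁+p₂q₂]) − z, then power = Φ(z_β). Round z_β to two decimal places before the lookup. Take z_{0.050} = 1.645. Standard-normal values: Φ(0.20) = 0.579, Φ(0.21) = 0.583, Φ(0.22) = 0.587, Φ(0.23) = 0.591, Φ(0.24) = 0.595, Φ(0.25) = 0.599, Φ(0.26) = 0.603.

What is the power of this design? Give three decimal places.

Power ≈ 0.591

z_β = |p₁−p₂|·√(n/[p₁q₁+p₂q₂]) − z_{α/2}
    = 0.06 · √(450/0.4590) − 1.645
    = 0.06 · 31.3112 − 1.645
    = 1.8787 − 1.645 = 0.2337 → 0.23
Power = Φ(0.23) = 0.591.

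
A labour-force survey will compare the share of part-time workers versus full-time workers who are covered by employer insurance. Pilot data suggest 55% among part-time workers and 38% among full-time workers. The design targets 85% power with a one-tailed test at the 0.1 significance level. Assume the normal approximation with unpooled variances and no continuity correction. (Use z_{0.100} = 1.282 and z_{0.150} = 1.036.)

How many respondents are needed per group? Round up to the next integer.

n = 90 per group

n = (z_α + z_β)² · [p₁(1−p₁) + p₂(1−p₂)] / (p₁ − p₂)²
  = (1.282 + 1.036)² · (0.55·0.45 + 0.38·0.62) / (0.17)²
  = (2.318)² · (0.2475 + 0.2356) / 0.0289
  = 5.3731 · 0.4831 / 0.0289
  = 89.82
Round up → n = 90 per group.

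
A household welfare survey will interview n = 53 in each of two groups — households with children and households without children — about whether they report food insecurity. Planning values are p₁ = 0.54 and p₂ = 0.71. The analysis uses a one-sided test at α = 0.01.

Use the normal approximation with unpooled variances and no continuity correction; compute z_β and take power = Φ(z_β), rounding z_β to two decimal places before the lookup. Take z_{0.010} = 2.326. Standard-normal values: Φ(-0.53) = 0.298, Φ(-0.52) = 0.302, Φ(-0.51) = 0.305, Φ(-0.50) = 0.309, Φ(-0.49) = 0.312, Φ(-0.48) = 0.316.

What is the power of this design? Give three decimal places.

z_β = |p₁−p₂|·√(n/[p₁q₁+p₂q₂]) − z_α
    = 0.17 · √(53/0.4543) − 2.326
    = 0.17 · 10.8011 − 2.326
    = 1.8362 − 2.326 = -0.4898 → -0.49
Power = Φ(-0.49) = 0.312.

Power ≈ 0.312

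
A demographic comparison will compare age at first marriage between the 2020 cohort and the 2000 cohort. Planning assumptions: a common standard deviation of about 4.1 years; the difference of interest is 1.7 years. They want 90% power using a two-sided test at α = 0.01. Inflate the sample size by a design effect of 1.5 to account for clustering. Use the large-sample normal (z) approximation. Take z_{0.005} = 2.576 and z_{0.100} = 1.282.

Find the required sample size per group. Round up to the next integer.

n = 260 per group

n = (z_{α/2} + z_β)² · (σ₁² + σ₂²) / δ²
  = (2.576 + 1.282)² · (2·4.1² = 33.62) / 1.7²
  = 14.8842 · 33.62 / 2.89
  = 173.15
Design effect: 1.5 × 173.15 = 259.73.
Round up → n = 260 per group.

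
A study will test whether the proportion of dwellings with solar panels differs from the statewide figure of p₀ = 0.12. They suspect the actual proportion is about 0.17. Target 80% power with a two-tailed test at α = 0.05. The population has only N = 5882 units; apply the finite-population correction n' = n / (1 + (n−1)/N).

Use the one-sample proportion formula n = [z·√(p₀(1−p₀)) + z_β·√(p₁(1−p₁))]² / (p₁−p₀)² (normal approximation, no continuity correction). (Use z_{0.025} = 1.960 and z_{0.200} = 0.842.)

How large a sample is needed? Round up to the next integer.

n = [z_{α/2}·√(p₀q₀) + z_β·√(p₁q₁)]² / (p₁ − p₀)²
  = [1.960·√(0.12·0.88) + 0.842·√(0.17·0.83)]² / (0.05)²
  = [1.960·0.3250 + 0.842·0.3756]² / 0.0025
  = [0.9532]² / 0.0025
  = 363.44
Finite-population correction (N = 5882): 363.44 / (1 + (363.44 − 1)/5882) = 342.35.
Round up → n = 343.

n = 343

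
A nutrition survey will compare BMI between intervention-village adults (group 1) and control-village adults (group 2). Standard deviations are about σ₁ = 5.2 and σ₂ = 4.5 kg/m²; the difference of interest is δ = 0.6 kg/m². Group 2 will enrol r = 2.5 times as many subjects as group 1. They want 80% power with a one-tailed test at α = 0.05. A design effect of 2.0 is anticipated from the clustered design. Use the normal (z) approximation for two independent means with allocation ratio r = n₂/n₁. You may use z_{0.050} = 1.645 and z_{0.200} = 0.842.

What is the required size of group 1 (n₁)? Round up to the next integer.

n₁ = 1208

n₁ = (z_α + z_β)² · (σ₁² + σ₂²/r) / δ²
   = (1.645 + 0.842)² · (5.2² + 4.5²/2.5) / 0.6²
   = 6.1852 · (27.04 + 8.1) / 0.36
   = 6.1852 · 35.14 / 0.36
   = 603.74
Design effect: 2.0 × 603.74 = 1207.48.
Round up → n₁ = 1208; n₂ = r·n₁ = 2.5 × 1208 = 3020.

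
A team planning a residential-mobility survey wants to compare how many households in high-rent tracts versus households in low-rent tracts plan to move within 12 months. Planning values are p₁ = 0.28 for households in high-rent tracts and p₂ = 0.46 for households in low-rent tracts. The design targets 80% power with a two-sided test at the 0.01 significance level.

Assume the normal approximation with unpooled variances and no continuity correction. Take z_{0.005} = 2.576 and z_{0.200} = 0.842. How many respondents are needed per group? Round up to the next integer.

n = (z_{α/2} + z_β)² · [p₁(1−p₁) + p₂(1−p₂)] / (p₁ − p₂)²
  = (2.576 + 0.842)² · (0.28·0.72 + 0.46·0.54) / (-0.18)²
  = (3.418)² · (0.2016 + 0.2484) / 0.0324
  = 11.6827 · 0.4500 / 0.0324
  = 162.26
Round up → n = 163 per group.

n = 163 per group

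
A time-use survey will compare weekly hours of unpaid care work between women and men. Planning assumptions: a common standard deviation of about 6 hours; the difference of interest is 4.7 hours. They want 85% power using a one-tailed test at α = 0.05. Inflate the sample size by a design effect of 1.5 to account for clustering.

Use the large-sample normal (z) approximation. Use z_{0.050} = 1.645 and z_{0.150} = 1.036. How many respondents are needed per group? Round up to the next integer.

n = 36 per group

n = (z_α + z_β)² · (σ₁² + σ₂²) / δ²
  = (1.645 + 1.036)² · (2·6² = 72) / 4.7²
  = 7.1878 · 72 / 22.09
  = 23.43
Design effect: 1.5 × 23.43 = 35.14.
Round up → n = 36 per group.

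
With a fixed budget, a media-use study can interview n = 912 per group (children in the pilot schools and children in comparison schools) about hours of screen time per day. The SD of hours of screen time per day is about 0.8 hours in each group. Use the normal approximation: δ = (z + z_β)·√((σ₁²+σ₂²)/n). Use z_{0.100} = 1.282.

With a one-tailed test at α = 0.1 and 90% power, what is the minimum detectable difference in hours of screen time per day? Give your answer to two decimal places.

Minimum detectable difference ≈ 0.10 hours

δ = (z_α + z_β) · √((σ₁²+σ₂²)/n)
  = (1.282 + 1.282) · √(1.28/912)
  = 2.564 · √0.0014
  = 2.564 · 0.0375
  = 0.0961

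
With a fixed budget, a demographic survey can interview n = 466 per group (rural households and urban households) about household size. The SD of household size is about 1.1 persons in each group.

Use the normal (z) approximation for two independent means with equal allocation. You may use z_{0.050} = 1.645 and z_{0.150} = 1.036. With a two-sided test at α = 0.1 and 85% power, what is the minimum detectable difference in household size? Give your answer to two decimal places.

Minimum detectable difference ≈ 0.19 persons

δ = (z_{α/2} + z_β) · √((σ₁²+σ₂²)/n)
  = (1.645 + 1.036) · √(2.42/466)
  = 2.681 · √0.00519
  = 2.681 · 0.0721
  = 0.1932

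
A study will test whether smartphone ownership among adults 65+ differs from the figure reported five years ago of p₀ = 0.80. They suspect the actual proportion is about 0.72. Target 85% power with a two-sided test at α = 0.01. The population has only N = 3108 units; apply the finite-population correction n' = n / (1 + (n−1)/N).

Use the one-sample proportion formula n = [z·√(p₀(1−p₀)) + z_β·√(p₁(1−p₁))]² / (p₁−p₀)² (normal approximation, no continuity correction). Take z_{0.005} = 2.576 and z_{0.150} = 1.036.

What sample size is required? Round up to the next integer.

n = [z_{α/2}·√(p₀q₀) + z_β·√(p₁q₁)]² / (p₁ − p₀)²
  = [2.576·√(0.80·0.20) + 1.036·√(0.72·0.28)]² / (-0.08)²
  = [2.576·0.4000 + 1.036·0.4490]² / 0.0064
  = [1.4956]² / 0.0064
  = 349.49
Finite-population correction (N = 3108): 349.49 / (1 + (349.49 − 1)/3108) = 314.25.
Round up → n = 315.

n = 315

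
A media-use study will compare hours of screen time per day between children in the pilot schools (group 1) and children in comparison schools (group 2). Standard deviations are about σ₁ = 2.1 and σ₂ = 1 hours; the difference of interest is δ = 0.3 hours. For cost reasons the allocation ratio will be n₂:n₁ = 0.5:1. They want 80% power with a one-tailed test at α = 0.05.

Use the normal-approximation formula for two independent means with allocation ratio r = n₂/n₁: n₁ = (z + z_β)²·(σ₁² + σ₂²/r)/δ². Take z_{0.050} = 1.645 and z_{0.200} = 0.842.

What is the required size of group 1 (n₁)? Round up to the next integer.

n₁ = (z_α + z_β)² · (σ₁² + σ₂²/r) / δ²
   = (1.645 + 0.842)² · (2.1² + 1²/0.5) / 0.3²
   = 6.1852 · (4.41 + 2) / 0.09
   = 6.1852 · 6.41 / 0.09
   = 440.52
Round up → n₁ = 441; n₂ = r·n₁ = 0.5 × 441 = 221.

n₁ = 441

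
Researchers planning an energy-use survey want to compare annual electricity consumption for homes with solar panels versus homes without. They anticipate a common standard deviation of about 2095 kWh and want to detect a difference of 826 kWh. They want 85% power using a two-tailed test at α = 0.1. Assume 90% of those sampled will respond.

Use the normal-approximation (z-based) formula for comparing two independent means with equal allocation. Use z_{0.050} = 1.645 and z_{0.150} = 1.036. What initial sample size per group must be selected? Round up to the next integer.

n = 103 per group

n = (z_{α/2} + z_β)² · (σ₁² + σ₂²) / δ²
  = (1.645 + 1.036)² · (2·2095² = 8778050) / 826²
  = 7.1878 · 8778050 / 682276
  = 92.48
Adjust for 90% response: 92.48 / 0.90 = 102.75.
Round up → n = 103 per group.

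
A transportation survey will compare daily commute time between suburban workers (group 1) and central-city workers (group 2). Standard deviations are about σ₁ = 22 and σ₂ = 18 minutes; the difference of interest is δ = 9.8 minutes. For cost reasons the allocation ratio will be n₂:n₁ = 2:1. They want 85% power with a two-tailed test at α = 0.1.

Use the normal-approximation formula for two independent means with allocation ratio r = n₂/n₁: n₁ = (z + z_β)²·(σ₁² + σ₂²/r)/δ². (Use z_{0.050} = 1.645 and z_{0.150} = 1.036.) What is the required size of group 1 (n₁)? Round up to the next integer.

n₁ = 49

n₁ = (z_{α/2} + z_β)² · (σ₁² + σ₂²/r) / δ²
   = (1.645 + 1.036)² · (22² + 18²/2) / 9.8²
   = 7.1878 · (484 + 162) / 96.04
   = 7.1878 · 646 / 96.04
   = 48.35
Round up → n₁ = 49; n₂ = r·n₁ = 2 × 49 = 98.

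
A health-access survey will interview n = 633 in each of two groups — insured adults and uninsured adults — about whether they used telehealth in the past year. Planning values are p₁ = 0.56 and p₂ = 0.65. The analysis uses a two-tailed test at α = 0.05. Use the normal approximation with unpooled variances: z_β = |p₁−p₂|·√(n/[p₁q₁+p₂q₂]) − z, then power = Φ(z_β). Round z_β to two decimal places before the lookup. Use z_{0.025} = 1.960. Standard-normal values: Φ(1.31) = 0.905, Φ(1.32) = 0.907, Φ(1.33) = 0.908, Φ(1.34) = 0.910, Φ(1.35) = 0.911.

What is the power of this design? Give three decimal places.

Power ≈ 0.908

z_β = |p₁−p₂|·√(n/[p₁q₁+p₂q₂]) − z_{α/2}
    = 0.09 · √(633/0.4739) − 1.960
    = 0.09 · 36.5476 − 1.960
    = 3.2893 − 1.960 = 1.3293 → 1.33
Power = Φ(1.33) = 0.908.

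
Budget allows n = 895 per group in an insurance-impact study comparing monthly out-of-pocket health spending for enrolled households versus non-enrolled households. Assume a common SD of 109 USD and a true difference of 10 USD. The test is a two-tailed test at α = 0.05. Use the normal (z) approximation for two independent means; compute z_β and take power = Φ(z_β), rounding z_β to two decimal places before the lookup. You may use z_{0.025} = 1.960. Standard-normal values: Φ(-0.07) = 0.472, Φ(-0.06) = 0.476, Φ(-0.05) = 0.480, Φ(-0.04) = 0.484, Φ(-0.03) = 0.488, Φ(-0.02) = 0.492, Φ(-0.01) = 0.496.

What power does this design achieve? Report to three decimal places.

z_β = δ·√(n/(σ₁²+σ₂²)) − z_{α/2}
    = 10 · √(895/23762) − 1.960
    = 10 · 0.19408 − 1.960
    = 1.9408 − 1.960 = -0.0192 → -0.02
Power = Φ(-0.02) = 0.492.

Power ≈ 0.492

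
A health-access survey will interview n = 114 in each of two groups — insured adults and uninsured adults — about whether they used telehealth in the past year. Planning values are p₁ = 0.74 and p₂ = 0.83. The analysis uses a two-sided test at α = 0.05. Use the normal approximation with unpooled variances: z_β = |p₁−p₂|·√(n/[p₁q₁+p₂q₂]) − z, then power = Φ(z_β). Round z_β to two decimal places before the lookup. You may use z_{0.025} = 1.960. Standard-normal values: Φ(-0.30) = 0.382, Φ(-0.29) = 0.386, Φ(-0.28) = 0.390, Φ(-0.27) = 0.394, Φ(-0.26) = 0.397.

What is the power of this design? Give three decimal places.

z_β = |p₁−p₂|·√(n/[p₁q₁+p₂q₂]) − z_{α/2}
    = 0.09 · √(114/0.3335) − 1.960
    = 0.09 · 18.4886 − 1.960
    = 1.6640 − 1.960 = -0.2960 → -0.30
Power = Φ(-0.30) = 0.382.

Power ≈ 0.382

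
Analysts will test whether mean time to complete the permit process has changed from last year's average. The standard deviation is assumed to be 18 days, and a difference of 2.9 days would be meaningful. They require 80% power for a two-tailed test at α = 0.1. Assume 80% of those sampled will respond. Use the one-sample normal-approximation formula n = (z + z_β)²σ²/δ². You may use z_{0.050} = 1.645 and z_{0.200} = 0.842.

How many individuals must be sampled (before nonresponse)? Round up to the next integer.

n = 298

n = (z_{α/2} + z_β)² · σ² / δ²
  = (1.645 + 0.842)² · 18² / 2.9²
  = 6.1852 · 324 / 8.41
  = 238.29
Adjust for 80% response: 238.29 / 0.80 = 297.86.
Round up → n = 298.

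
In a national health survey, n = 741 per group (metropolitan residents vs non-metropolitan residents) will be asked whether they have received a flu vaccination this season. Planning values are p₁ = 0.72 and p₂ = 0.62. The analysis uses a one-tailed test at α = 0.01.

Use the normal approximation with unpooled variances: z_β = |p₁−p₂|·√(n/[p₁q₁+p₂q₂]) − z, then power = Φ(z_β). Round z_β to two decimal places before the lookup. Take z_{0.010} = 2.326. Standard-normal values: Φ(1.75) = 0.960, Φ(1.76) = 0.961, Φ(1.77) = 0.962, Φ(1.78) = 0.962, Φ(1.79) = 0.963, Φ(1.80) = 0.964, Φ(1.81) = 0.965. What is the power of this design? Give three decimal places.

Power ≈ 0.963

z_β = |p₁−p₂|·√(n/[p₁q₁+p₂q₂]) − z_α
    = 0.10 · √(741/0.4372) − 2.326
    = 0.10 · 41.1689 − 2.326
    = 4.1169 − 2.326 = 1.7909 → 1.79
Power = Φ(1.79) = 0.963.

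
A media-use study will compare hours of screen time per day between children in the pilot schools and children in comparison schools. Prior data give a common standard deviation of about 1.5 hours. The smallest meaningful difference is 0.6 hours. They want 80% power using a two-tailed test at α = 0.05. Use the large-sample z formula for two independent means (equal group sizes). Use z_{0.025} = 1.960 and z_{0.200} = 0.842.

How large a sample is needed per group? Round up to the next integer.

n = 99 per group

n = (z_{α/2} + z_β)² · (σ₁² + σ₂²) / δ²
  = (1.960 + 0.842)² · (2·1.5² = 4.5) / 0.6²
  = 7.8512 · 4.5 / 0.36
  = 98.14
Round up → n = 99 per group.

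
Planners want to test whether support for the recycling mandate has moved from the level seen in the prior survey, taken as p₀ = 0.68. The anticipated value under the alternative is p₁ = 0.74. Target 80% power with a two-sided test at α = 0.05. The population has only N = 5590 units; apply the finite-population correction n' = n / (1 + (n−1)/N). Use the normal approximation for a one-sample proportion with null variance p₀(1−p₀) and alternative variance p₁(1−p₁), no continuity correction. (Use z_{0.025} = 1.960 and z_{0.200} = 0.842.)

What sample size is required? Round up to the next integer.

n = [z_{α/2}·√(p₀q₀) + z_β·√(p₁q₁)]² / (p₁ − p₀)²
  = [1.960·√(0.68·0.32) + 0.842·√(0.74·0.26)]² / (0.06)²
  = [1.960·0.4665 + 0.842·0.4386]² / 0.0036
  = [1.2836]² / 0.0036
  = 457.69
Finite-population correction (N = 5590): 457.69 / (1 + (457.69 − 1)/5590) = 423.12.
Round up → n = 424.

n = 424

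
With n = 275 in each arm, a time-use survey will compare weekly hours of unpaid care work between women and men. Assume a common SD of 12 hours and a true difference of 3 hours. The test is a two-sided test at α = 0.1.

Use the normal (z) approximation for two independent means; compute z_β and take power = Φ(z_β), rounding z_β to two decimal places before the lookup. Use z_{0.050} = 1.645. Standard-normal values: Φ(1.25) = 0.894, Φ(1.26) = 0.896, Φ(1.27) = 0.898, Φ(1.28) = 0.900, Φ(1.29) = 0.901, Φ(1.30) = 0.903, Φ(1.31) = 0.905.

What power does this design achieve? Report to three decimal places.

Power ≈ 0.901

z_β = δ·√(n/(σ₁²+σ₂²)) − z_{α/2}
    = 3 · √(275/288) − 1.645
    = 3 · 0.97717 − 1.645
    = 2.9315 − 1.645 = 1.2865 → 1.29
Power = Φ(1.29) = 0.901.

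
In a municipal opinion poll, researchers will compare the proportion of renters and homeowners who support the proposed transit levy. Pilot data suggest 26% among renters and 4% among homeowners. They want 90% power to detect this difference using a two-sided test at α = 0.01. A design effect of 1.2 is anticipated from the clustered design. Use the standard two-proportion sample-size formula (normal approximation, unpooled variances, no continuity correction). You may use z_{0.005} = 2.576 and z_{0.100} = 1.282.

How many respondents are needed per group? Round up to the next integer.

n = 86 per group

n = (z_{α/2} + z_β)² · [p₁(1−p₁) + p₂(1−p₂)] / (p₁ − p₂)²
  = (2.576 + 1.282)² · (0.26·0.74 + 0.04·0.96) / (0.22)²
  = (3.858)² · (0.1924 + 0.0384) / 0.0484
  = 14.8842 · 0.2308 / 0.0484
  = 70.98
Design effect: 1.2 × 70.98 = 85.17.
Round up → n = 86 per group.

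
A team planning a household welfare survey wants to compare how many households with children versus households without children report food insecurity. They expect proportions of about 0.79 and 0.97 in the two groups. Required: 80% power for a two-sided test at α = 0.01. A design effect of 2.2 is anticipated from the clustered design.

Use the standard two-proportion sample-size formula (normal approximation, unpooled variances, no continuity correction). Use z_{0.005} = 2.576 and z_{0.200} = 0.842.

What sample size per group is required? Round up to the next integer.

n = 155 per group

n = (z_{α/2} + z_β)² · [p₁(1−p₁) + p₂(1−p₂)] / (p₁ − p₂)²
  = (2.576 + 0.842)² · (0.79·0.21 + 0.97·0.03) / (-0.18)²
  = (3.418)² · (0.1659 + 0.0291) / 0.0324
  = 11.6827 · 0.1950 / 0.0324
  = 70.31
Design effect: 2.2 × 70.31 = 154.69.
Round up → n = 155 per group.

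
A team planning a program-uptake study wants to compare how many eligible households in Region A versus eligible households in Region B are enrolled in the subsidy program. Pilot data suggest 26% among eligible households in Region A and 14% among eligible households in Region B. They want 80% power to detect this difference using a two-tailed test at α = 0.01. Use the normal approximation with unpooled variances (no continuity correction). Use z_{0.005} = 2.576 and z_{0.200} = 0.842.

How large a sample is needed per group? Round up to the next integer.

n = 254 per group

n = (z_{α/2} + z_β)² · [p₁(1−p₁) + p₂(1−p₂)] / (p₁ − p₂)²
  = (2.576 + 0.842)² · (0.26·0.74 + 0.14·0.86) / (0.12)²
  = (3.418)² · (0.1924 + 0.1204) / 0.0144
  = 11.6827 · 0.3128 / 0.0144
  = 253.77
Round up → n = 254 per group.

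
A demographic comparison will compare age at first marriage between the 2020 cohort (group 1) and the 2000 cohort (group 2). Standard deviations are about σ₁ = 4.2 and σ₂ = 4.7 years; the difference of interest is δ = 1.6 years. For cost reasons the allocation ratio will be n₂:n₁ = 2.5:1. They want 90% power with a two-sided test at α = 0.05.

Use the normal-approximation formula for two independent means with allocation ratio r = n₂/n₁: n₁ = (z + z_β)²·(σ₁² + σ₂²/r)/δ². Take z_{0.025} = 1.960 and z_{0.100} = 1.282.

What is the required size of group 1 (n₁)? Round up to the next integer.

n₁ = 109

n₁ = (z_{α/2} + z_β)² · (σ₁² + σ₂²/r) / δ²
   = (1.960 + 1.282)² · (4.2² + 4.7²/2.5) / 1.6²
   = 10.5106 · (17.64 + 8.836) / 2.56
   = 10.5106 · 26.476 / 2.56
   = 108.70
Round up → n₁ = 109; n₂ = r·n₁ = 2.5 × 109 = 273.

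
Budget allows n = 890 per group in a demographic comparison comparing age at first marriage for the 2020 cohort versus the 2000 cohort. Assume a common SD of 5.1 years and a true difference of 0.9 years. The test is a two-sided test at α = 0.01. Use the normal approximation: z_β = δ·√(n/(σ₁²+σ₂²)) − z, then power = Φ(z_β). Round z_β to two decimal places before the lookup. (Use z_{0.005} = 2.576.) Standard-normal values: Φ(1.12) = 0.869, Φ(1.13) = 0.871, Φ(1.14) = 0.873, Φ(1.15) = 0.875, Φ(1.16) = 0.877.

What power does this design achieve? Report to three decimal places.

z_β = δ·√(n/(σ₁²+σ₂²)) − z_{α/2}
    = 0.9 · √(890/52.02) − 2.576
    = 0.9 · 4.13628 − 2.576
    = 3.7227 − 2.576 = 1.1467 → 1.15
Power = Φ(1.15) = 0.875.

Power ≈ 0.875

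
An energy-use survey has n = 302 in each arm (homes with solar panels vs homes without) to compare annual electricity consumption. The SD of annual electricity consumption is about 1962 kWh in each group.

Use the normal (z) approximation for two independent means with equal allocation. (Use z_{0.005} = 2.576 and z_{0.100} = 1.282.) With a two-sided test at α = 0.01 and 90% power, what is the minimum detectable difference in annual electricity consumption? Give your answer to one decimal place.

δ = (z_{α/2} + z_β) · √((σ₁²+σ₂²)/n)
  = (2.576 + 1.282) · √(7698888/302)
  = 3.858 · √25493.0
  = 3.858 · 159.6653
  = 615.9887

Minimum detectable difference ≈ 616.0 kWh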